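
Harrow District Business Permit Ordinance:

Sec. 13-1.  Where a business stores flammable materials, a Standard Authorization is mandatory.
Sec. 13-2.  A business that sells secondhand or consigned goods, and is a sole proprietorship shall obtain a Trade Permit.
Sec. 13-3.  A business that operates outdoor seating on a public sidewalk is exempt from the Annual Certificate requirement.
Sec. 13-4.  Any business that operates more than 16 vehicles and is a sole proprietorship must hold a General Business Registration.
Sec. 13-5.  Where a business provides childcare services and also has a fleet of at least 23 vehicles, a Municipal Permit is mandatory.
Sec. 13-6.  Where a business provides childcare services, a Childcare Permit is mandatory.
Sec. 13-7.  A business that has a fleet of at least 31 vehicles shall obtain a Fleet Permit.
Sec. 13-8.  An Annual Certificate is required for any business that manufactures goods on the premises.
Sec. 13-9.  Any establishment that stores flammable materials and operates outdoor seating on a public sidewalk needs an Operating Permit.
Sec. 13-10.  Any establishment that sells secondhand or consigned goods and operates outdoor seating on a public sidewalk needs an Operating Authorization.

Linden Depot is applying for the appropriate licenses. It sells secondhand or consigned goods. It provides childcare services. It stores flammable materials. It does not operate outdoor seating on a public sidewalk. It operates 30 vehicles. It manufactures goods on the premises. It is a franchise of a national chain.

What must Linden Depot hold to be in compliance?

Sec. 13-1. stores flammable materials → Standard Authorization required.
Sec. 13-2. sells secondhand or consigned goods; is a franchise of a national chain (not: is a sole proprietorship) → Trade Permit not required.
Sec. 13-3. does not operate outdoor seating on a public sidewalk → Annual Certificate exemption does not apply.
Sec. 13-4. vehicles 30 > 16; is a franchise of a national chain (not: is a sole proprietorship) → General Business Registration not required.
Sec. 13-5. provides childcare services; vehicles 30 ≥ 23 → Municipal Permit required.
Sec. 13-6. provides childcare services → Childcare Permit required.
Sec. 13-7. vehicles 30 < 31 → Fleet Permit not required.
Sec. 13-8. manufactures goods on the premises → Annual Certificate required.
Sec. 13-9. stores flammable materials; does not operate outdoor seating on a public sidewalk → Operating Permit not required.
Sec. 13-10. sells secondhand or consigned goods; does not operate outdoor seating on a public sidewalk → Operating Authorization not required.

Annual Certificate, Childcare Permit, Municipal Permit, Standard Authorization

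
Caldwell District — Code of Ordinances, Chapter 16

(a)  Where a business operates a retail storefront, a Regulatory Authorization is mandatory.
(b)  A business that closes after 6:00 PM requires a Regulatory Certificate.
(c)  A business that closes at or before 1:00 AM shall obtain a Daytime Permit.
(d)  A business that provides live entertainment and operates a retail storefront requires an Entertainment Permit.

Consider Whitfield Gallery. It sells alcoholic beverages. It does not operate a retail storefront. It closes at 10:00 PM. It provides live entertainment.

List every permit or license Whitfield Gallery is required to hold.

Daytime Permit, Regulatory Certificate

(a) does not operate a retail storefront → Regulatory Authorization not required.
(b) closes 10:00 PM, after 6:00 PM → Regulatory Certificate required.
(c) closes 10:00 PM, at/before 1:00 AM → Daytime Permit required.
(d) provides live entertainment; does not operate a retail storefront → Entertainment Permit not required.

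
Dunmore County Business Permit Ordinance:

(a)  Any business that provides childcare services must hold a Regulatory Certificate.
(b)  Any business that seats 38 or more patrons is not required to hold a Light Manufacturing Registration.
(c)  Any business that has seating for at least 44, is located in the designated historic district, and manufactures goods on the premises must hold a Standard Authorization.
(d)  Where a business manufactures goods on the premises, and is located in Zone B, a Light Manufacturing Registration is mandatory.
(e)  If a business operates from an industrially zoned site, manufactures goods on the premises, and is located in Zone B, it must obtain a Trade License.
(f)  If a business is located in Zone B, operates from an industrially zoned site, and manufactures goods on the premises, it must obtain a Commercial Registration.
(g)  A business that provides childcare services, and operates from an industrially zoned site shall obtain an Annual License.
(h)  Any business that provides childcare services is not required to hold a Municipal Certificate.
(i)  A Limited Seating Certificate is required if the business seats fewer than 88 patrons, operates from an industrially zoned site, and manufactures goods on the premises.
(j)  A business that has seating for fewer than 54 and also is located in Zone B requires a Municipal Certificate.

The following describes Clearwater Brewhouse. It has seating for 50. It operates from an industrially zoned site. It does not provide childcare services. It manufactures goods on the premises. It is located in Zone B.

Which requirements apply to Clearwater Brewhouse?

Commercial Registration, Limited Seating Certificate, Municipal Certificate, Trade License

(a) does not provide childcare services → Regulatory Certificate not required.
(b) seating 50 ≥ 38 → exempt from Light Manufacturing Registration.
(c) seating 50 ≥ 44; is located in Zone B (not: is located in the designated historic district); manufactures goods on the premises → Standard Authorization not required.
(d) manufactures goods on the premises; is located in Zone B → Light Manufacturing Registration required.
(e) operates from an industrially zoned site; manufactures goods on the premises; is located in Zone B → Trade License required.
(f) is located in Zone B; operates from an industrially zoned site; manufactures goods on the premises → Commercial Registration required.
(g) does not provide childcare services; operates from an industrially zoned site → Annual License not required.
(h) does not provide childcare services → Municipal Certificate exemption does not apply.
(i) seating 50 < 88; operates from an industrially zoned site; manufactures goods on the premises → Limited Seating Certificate required.
(j) seating 50 < 54; is located in Zone B → Municipal Certificate required.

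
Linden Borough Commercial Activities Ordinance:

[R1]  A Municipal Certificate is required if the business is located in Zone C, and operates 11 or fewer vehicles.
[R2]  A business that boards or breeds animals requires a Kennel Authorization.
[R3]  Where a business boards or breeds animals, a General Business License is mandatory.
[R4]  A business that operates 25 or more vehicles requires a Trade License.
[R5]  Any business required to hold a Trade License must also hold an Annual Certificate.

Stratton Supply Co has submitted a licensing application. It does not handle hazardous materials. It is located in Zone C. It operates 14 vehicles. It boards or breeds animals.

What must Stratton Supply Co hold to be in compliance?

General Business License, Kennel Authorization

[R1] is located in Zone C; vehicles 14 > 11 → Municipal Certificate not required.
[R2] boards or breeds animals → Kennel Authorization required.
[R3] boards or breeds animals → General Business License required.
[R4] vehicles 14 < 25 → Trade License not required.
[R5] Trade License is not required → no effect.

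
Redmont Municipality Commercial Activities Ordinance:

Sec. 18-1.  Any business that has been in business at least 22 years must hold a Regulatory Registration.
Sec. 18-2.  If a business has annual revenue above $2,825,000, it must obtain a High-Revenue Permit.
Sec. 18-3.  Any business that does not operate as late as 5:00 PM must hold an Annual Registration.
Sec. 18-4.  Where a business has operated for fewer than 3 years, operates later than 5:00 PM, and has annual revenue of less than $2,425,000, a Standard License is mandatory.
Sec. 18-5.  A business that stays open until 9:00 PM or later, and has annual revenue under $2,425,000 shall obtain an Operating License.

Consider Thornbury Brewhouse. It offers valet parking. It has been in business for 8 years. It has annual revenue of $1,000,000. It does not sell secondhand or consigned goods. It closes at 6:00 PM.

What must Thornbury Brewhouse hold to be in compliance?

Sec. 18-1. years in business 8 < 22 → Regulatory Registration not required.
Sec. 18-2. revenue $1,000,000 ≤ $2,825,000 → High-Revenue Permit not required.
Sec. 18-3. closes 6:00 PM, after 5:00 PM → Annual Registration not required.
Sec. 18-4. years in business 8 ≥ 3; closes 6:00 PM, after 5:00 PM; revenue $1,000,000 < $2,425,000 → Standard License not required.
Sec. 18-5. closes 6:00 PM, at/before 9:00 PM; revenue $1,000,000 < $2,425,000 → Operating License not required.

None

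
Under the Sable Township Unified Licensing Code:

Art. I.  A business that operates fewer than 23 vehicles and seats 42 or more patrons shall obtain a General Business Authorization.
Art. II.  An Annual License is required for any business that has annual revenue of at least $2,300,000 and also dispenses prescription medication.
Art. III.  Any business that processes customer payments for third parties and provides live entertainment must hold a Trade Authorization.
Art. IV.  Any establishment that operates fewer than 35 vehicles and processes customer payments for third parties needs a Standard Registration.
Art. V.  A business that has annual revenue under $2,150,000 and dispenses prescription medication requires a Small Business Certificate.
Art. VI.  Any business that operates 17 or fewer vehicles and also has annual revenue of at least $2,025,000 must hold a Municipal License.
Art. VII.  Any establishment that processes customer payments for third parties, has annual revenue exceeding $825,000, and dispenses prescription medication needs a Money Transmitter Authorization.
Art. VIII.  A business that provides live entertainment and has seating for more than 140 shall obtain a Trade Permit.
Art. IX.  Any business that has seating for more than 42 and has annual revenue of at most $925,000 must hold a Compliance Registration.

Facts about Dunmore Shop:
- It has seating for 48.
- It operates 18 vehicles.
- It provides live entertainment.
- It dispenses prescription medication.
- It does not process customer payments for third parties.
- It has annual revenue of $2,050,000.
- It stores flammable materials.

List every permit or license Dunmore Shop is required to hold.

General Business Authorization, Small Business Certificate

Art. I. vehicles 18 < 23; seating 48 ≥ 42 → General Business Authorization required.
Art. II. revenue $2,050,000 < $2,300,000; dispenses prescription medication → Annual License not required.
Art. III. does not process customer payments for third parties; provides live entertainment → Trade Authorization not required.
Art. IV. vehicles 18 < 35; does not process customer payments for third parties → Standard Registration not required.
Art. V. revenue $2,050,000 < $2,150,000; dispenses prescription medication → Small Business Certificate required.
Art. VI. vehicles 18 > 17; revenue $2,050,000 ≥ $2,025,000 → Municipal License not required.
Art. VII. does not process customer payments for third parties; revenue $2,050,000 > $825,000; dispenses prescription medication → Money Transmitter Authorization not required.
Art. VIII. provides live entertainment; seating 48 ≤ 140 → Trade Permit not required.
Art. IX. seating 48 > 42; revenue $2,050,000 > $925,000 → Compliance Registration not required.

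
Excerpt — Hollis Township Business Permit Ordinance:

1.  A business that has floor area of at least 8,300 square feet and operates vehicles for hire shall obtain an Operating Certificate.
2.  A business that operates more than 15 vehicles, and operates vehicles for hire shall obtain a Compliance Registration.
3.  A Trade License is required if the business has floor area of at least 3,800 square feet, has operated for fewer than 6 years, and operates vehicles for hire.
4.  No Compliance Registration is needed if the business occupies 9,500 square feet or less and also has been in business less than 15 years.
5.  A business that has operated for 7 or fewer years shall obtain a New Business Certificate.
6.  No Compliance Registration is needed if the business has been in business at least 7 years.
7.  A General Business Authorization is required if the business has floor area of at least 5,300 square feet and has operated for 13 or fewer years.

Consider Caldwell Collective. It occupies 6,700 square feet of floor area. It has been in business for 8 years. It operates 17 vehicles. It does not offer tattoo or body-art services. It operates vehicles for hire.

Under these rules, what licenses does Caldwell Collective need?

General Business Authorization

1. floor area 6,700 square feet < 8,300 square feet; operates vehicles for hire → Operating Certificate not required.
2. vehicles 17 > 15; operates vehicles for hire → Compliance Registration required.
3. floor area 6,700 square feet ≥ 3,800 square feet; years in business 8 ≥ 6; operates vehicles for hire → Trade License not required.
4. floor area 6,700 square feet ≤ 9,500 square feet; years in business 8 < 15 → exempt from Compliance Registration.
5. years in business 8 > 7 → New Business Certificate not required.
6. years in business 8 ≥ 7 → exempt from Compliance Registration.
7. floor area 6,700 square feet ≥ 5,300 square feet; years in business 8 ≤ 13 → General Business Authorization required.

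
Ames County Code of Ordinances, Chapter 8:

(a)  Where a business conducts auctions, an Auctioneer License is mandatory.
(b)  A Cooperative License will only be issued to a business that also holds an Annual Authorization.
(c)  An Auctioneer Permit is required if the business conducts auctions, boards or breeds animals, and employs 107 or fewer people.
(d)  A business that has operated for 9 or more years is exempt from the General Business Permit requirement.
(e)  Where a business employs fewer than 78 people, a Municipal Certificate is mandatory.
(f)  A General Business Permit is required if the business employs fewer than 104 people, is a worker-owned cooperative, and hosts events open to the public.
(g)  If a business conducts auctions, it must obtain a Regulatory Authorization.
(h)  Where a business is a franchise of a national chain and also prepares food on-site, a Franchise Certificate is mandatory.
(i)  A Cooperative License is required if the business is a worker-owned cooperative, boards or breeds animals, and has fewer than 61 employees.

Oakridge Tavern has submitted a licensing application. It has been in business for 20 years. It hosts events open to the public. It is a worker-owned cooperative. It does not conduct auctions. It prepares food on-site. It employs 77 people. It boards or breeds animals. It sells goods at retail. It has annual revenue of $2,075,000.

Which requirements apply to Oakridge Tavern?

(a) does not conduct auctions → Auctioneer License not required.
(b) Cooperative License is not required → no effect.
(c) does not conduct auctions; boards or breeds animals; employees 77 ≤ 107 → Auctioneer Permit not required.
(d) years in business 20 ≥ 9 → exempt from General Business Permit.
(e) employees 77 < 78 → Municipal Certificate required.
(f) employees 77 < 104; is a worker-owned cooperative; hosts events open to the public → General Business Permit required.
(g) does not conduct auctions → Regulatory Authorization not required.
(h) is a worker-owned cooperative (not: is a franchise of a national chain); prepares food on-site → Franchise Certificate not required.
(i) is a worker-owned cooperative; boards or breeds animals; employees 77 ≥ 61 → Cooperative License not required.

Municipal Certificate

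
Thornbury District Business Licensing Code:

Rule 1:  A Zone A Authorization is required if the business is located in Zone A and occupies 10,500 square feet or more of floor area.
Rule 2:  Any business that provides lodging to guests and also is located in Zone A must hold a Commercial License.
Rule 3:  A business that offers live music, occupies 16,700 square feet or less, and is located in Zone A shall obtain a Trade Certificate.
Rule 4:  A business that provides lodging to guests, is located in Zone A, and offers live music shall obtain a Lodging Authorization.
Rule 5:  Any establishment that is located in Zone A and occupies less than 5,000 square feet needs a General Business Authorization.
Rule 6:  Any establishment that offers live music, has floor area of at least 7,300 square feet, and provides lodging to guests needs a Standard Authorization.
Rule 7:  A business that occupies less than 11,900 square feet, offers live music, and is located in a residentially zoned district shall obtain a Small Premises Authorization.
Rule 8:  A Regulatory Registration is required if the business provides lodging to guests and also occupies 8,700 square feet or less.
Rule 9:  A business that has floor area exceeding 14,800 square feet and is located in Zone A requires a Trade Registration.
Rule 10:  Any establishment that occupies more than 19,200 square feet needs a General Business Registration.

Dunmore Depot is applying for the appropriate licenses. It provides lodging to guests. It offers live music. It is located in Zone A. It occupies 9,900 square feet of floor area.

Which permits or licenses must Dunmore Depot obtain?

Rule 1: is located in Zone A; floor area 9,900 square feet < 10,500 square feet → Zone A Authorization not required.
Rule 2: provides lodging to guests; is located in Zone A → Commercial License required.
Rule 3: offers live music; floor area 9,900 square feet ≤ 16,700 square feet; is located in Zone A → Trade Certificate required.
Rule 4: provides lodging to guests; is located in Zone A; offers live music → Lodging Authorization required.
Rule 5: is located in Zone A; floor area 9,900 square feet ≥ 5,000 square feet → General Business Authorization not required.
Rule 6: offers live music; floor area 9,900 square feet ≥ 7,300 square feet; provides lodging to guests → Standard Authorization required.
Rule 7: floor area 9,900 square feet < 11,900 square feet; offers live music; is located in Zone A (not: is located in a residentially zoned district) → Small Premises Authorization not required.
Rule 8: provides lodging to guests; floor area 9,900 square feet > 8,700 square feet → Regulatory Registration not required.
Rule 9: floor area 9,900 square feet ≤ 14,800 square feet; is located in Zone A → Trade Registration not required.
Rule 10: floor area 9,900 square feet ≤ 19,200 square feet → General Business Registration not required.

Commercial License, Lodging Authorization, Standard Authorization, Trade Certificate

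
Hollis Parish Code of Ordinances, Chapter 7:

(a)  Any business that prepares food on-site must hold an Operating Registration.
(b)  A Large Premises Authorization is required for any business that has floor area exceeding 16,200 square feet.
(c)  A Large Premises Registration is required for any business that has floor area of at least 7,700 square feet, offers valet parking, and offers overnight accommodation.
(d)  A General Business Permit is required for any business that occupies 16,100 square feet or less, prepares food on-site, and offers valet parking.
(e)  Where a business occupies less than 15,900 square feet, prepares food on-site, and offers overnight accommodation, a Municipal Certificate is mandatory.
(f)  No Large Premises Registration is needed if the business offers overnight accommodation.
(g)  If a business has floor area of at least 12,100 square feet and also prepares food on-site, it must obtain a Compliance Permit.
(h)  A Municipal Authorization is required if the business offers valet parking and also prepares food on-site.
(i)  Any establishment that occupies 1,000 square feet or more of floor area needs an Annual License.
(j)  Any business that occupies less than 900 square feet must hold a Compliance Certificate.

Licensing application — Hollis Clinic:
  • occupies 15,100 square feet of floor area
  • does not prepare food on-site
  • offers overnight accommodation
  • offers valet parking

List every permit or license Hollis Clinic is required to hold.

Annual License

(a) does not prepare food on-site → Operating Registration not required.
(b) floor area 15,100 square feet ≤ 16,200 square feet → Large Premises Authorization not required.
(c) floor area 15,100 square feet ≥ 7,700 square feet; offers valet parking; offers overnight accommodation → Large Premises Registration required.
(d) floor area 15,100 square feet ≤ 16,100 square feet; does not prepare food on-site; offers valet parking → General Business Permit not required.
(e) floor area 15,100 square feet < 15,900 square feet; does not prepare food on-site; offers overnight accommodation → Municipal Certificate not required.
(f) offers overnight accommodation → exempt from Large Premises Registration.
(g) floor area 15,100 square feet ≥ 12,100 square feet; does not prepare food on-site → Compliance Permit not required.
(h) offers valet parking; does not prepare food on-site → Municipal Authorization not required.
(i) floor area 15,100 square feet ≥ 1,000 square feet → Annual License required.
(j) floor area 15,100 square feet ≥ 900 square feet → Compliance Certificate not required.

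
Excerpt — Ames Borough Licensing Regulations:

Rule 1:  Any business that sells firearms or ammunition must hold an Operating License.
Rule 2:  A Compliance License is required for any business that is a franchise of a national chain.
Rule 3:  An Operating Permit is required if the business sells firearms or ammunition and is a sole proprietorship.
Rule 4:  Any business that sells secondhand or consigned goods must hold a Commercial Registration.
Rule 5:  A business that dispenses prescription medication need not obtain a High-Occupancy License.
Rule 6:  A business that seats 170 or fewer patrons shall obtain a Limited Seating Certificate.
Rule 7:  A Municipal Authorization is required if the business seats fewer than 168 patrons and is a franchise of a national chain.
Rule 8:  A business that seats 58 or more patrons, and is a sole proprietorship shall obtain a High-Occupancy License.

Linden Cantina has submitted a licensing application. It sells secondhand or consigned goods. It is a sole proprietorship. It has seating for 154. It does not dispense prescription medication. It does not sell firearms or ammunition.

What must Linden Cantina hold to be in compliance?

Rule 1: does not sell firearms or ammunition → Operating License not required.
Rule 2: is a sole proprietorship (not: is a franchise of a national chain) → Compliance License not required.
Rule 3: does not sell firearms or ammunition; is a sole proprietorship → Operating Permit not required.
Rule 4: sells secondhand or consigned goods → Commercial Registration required.
Rule 5: does not dispense prescription medication → High-Occupancy License exemption does not apply.
Rule 6: seating 154 ≤ 170 → Limited Seating Certificate required.
Rule 7: seating 154 < 168; is a sole proprietorship (not: is a franchise of a national chain) → Municipal Authorization not required.
Rule 8: seating 154 ≥ 58; is a sole proprietorship → High-Occupancy License required.

Commercial Registration, High-Occupancy License, Limited Seating Certificate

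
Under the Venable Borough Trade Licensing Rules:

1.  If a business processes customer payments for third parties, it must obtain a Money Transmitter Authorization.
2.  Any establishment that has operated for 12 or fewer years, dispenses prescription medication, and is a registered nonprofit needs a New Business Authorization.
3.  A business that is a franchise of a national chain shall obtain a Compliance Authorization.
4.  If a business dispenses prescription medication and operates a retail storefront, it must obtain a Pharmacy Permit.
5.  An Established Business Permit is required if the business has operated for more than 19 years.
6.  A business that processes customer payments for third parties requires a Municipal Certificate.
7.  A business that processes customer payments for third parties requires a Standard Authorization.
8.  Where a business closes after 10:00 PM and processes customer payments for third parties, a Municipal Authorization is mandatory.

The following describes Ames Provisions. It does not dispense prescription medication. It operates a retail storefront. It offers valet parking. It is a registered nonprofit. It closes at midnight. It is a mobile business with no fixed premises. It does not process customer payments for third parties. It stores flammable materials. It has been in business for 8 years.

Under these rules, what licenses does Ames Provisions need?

1. does not process customer payments for third parties → Money Transmitter Authorization not required.
2. years in business 8 ≤ 12; does not dispense prescription medication; is a registered nonprofit → New Business Authorization not required.
3. is a registered nonprofit (not: is a franchise of a national chain) → Compliance Authorization not required.
4. does not dispense prescription medication; operates a retail storefront → Pharmacy Permit not required.
5. years in business 8 ≤ 19 → Established Business Permit not required.
6. does not process customer payments for third parties → Municipal Certificate not required.
7. does not process customer payments for third parties → Standard Authorization not required.
8. closes midnight, after 10:00 PM; does not process customer payments for third parties → Municipal Authorization not required.

None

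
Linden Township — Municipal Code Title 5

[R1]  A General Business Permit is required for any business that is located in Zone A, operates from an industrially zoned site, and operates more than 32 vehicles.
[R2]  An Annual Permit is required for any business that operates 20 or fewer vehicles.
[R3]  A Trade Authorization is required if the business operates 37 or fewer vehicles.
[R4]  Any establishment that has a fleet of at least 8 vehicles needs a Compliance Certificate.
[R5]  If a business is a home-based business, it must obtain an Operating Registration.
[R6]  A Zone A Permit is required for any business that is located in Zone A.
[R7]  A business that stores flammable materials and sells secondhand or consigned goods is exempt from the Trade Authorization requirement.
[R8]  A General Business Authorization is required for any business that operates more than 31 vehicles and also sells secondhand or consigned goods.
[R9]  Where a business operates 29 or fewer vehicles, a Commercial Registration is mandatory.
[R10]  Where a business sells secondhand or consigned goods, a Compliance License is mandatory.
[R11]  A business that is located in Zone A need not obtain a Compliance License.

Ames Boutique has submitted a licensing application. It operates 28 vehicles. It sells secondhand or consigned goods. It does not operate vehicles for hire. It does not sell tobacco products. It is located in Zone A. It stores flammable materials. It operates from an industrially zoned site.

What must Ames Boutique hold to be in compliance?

Commercial Registration, Compliance Certificate, Zone A Permit

[R1] is located in Zone A; operates from an industrially zoned site; vehicles 28 ≤ 32 → General Business Permit not required.
[R2] vehicles 28 > 20 → Annual Permit not required.
[R3] vehicles 28 ≤ 37 → Trade Authorization required.
[R4] vehicles 28 ≥ 8 → Compliance Certificate required.
[R5] operates from an industrially zoned site (not: is a home-based business) → Operating Registration not required.
[R6] is located in Zone A → Zone A Permit required.
[R7] stores flammable materials; sells secondhand or consigned goods → exempt from Trade Authorization.
[R8] vehicles 28 ≤ 31; sells secondhand or consigned goods → General Business Authorization not required.
[R9] vehicles 28 ≤ 29 → Commercial Registration required.
[R10] sells secondhand or consigned goods → Compliance License required.
[R11] is located in Zone A → exempt from Compliance License.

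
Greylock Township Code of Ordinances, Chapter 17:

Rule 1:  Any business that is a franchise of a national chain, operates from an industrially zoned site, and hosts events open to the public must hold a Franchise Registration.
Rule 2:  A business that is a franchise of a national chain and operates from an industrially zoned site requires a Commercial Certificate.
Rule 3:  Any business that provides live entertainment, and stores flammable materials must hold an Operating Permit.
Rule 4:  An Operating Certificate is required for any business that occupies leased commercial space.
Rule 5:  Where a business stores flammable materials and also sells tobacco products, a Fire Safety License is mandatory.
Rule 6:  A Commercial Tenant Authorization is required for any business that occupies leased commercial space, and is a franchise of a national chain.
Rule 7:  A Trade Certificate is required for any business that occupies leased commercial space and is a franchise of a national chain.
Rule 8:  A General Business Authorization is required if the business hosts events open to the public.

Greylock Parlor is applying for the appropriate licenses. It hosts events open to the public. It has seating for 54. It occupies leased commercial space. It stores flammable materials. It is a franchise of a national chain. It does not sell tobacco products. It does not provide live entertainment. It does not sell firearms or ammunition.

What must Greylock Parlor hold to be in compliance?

Rule 1: is a franchise of a national chain; occupies leased commercial space (not: operates from an industrially zoned site); hosts events open to the public → Franchise Registration not required.
Rule 2: is a franchise of a national chain; occupies leased commercial space (not: operates from an industrially zoned site) → Commercial Certificate not required.
Rule 3: does not provide live entertainment; stores flammable materials → Operating Permit not required.
Rule 4: occupies leased commercial space → Operating Certificate required.
Rule 5: stores flammable materials; does not sell tobacco products → Fire Safety License not required.
Rule 6: occupies leased commercial space; is a franchise of a national chain → Commercial Tenant Authorization required.
Rule 7: occupies leased commercial space; is a franchise of a national chain → Trade Certificate required.
Rule 8: hosts events open to the public → General Business Authorization required.

Commercial Tenant Authorization, General Business Authorization, Operating Certificate, Trade Certificate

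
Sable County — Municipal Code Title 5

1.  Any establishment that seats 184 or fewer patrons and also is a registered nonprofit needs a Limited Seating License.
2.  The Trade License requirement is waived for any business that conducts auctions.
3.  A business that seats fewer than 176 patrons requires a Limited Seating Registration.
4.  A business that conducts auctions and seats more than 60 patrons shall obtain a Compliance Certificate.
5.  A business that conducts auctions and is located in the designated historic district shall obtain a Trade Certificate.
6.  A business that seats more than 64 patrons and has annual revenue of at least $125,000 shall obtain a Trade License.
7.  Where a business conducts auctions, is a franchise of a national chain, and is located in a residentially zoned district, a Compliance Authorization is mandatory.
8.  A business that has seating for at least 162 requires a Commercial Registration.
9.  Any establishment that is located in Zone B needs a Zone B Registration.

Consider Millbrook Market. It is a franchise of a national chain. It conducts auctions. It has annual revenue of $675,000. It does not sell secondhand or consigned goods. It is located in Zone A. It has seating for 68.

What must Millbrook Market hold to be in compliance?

1. seating 68 ≤ 184; is a franchise of a national chain (not: is a registered nonprofit) → Limited Seating License not required.
2. conducts auctions → exempt from Trade License.
3. seating 68 < 176 → Limited Seating Registration required.
4. conducts auctions; seating 68 > 60 → Compliance Certificate required.
5. conducts auctions; is located in Zone A (not: is located in the designated historic district) → Trade Certificate not required.
6. seating 68 > 64; revenue $675,000 ≥ $125,000 → Trade License required.
7. conducts auctions; is a franchise of a national chain; is located in Zone A (not: is located in a residentially zoned district) → Compliance Authorization not required.
8. seating 68 < 162 → Commercial Registration not required.
9. is located in Zone A (not: is located in Zone B) → Zone B Registration not required.

Compliance Certificate, Limited Seating Registration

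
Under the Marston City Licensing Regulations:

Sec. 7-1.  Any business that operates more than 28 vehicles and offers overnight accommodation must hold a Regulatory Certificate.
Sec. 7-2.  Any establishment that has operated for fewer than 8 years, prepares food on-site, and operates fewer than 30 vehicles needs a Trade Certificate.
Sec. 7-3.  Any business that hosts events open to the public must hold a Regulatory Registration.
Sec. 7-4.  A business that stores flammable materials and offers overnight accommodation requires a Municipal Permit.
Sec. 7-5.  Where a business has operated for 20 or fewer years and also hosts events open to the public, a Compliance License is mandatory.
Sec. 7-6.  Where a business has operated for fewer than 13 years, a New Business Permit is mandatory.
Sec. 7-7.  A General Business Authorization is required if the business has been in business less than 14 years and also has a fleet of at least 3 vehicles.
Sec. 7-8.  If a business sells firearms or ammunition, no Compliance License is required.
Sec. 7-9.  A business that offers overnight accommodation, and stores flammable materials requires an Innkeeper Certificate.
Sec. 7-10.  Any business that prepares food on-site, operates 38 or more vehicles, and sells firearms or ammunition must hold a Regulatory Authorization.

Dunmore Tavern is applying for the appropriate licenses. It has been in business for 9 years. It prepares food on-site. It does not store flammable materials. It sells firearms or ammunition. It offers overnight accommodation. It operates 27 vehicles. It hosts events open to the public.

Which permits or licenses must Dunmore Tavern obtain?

Sec. 7-1. vehicles 27 ≤ 28; offers overnight accommodation → Regulatory Certificate not required.
Sec. 7-2. years in business 9 ≥ 8; prepares food on-site; vehicles 27 < 30 → Trade Certificate not required.
Sec. 7-3. hosts events open to the public → Regulatory Registration required.
Sec. 7-4. does not store flammable materials; offers overnight accommodation → Municipal Permit not required.
Sec. 7-5. years in business 9 ≤ 20; hosts events open to the public → Compliance License required.
Sec. 7-6. years in business 9 < 13 → New Business Permit required.
Sec. 7-7. years in business 9 < 14; vehicles 27 ≥ 3 → General Business Authorization required.
Sec. 7-8. sells firearms or ammunition → exempt from Compliance License.
Sec. 7-9. offers overnight accommodation; does not store flammable materials → Innkeeper Certificate not required.
Sec. 7-10. prepares food on-site; vehicles 27 < 38; sells firearms or ammunition → Regulatory Authorization not required.

General Business Authorization, New Business Permit, Regulatory Registration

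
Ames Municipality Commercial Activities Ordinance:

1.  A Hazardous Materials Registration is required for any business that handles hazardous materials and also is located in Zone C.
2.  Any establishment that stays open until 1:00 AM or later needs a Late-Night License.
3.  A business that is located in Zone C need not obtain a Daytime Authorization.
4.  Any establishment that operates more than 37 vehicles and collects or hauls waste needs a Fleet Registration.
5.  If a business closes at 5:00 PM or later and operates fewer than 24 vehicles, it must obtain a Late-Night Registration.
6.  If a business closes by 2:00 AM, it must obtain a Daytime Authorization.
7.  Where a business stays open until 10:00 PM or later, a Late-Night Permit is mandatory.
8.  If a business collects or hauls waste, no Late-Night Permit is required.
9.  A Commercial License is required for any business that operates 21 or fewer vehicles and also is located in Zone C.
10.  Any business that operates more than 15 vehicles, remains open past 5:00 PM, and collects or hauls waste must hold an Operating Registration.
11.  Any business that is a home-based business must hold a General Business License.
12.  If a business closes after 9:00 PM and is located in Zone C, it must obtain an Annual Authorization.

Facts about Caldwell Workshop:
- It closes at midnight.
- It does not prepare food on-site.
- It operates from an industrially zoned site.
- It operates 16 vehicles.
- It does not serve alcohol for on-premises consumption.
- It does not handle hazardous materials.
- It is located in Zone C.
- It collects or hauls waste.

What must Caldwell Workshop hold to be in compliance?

Annual Authorization, Commercial License, Late-Night Registration, Operating Registration

1. does not handle hazardous materials; is located in Zone C → Hazardous Materials Registration not required.
2. closes midnight, at/before 1:00 AM → Late-Night License not required.
3. is located in Zone C → exempt from Daytime Authorization.
4. vehicles 16 ≤ 37; collects or hauls waste → Fleet Registration not required.
5. closes midnight, after 5:00 PM; vehicles 16 < 24 → Late-Night Registration required.
6. closes midnight, at/before 2:00 AM → Daytime Authorization required.
7. closes midnight, after 10:00 PM → Late-Night Permit required.
8. collects or hauls waste → exempt from Late-Night Permit.
9. vehicles 16 ≤ 21; is located in Zone C → Commercial License required.
10. vehicles 16 > 15; closes midnight, after 5:00 PM; collects or hauls waste → Operating Registration required.
11. operates from an industrially zoned site (not: is a home-based business) → General Business License not required.
12. closes midnight, after 9:00 PM; is located in Zone C → Annual Authorization required.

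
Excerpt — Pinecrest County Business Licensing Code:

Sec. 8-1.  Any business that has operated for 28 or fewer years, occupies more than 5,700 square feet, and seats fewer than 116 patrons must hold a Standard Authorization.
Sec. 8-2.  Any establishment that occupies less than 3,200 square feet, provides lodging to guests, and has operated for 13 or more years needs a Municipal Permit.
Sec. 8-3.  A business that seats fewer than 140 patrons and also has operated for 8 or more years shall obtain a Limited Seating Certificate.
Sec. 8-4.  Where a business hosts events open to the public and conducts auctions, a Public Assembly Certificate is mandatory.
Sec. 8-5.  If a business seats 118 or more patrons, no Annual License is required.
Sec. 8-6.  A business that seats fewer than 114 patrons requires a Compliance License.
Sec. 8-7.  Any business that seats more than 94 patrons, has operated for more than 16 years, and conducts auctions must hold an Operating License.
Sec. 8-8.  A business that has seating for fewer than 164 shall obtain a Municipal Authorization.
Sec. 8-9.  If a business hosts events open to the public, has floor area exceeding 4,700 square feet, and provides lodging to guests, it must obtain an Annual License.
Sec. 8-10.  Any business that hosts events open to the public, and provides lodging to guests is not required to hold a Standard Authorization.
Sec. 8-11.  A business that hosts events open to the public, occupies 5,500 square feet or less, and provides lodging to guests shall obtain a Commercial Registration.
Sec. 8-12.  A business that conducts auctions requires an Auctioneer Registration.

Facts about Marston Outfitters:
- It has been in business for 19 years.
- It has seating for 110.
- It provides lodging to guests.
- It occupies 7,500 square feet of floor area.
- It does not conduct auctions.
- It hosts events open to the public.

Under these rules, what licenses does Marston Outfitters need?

Annual License, Compliance License, Limited Seating Certificate, Municipal Authorization

Sec. 8-1. years in business 19 ≤ 28; floor area 7,500 square feet > 5,700 square feet; seating 110 < 116 → Standard Authorization required.
Sec. 8-2. floor area 7,500 square feet ≥ 3,200 square feet; provides lodging to guests; years in business 19 ≥ 13 → Municipal Permit not required.
Sec. 8-3. seating 110 < 140; years in business 19 ≥ 8 → Limited Seating Certificate required.
Sec. 8-4. hosts events open to the public; does not conduct auctions → Public Assembly Certificate not required.
Sec. 8-5. seating 110 < 118 → Annual License exemption does not apply.
Sec. 8-6. seating 110 < 114 → Compliance License required.
Sec. 8-7. seating 110 > 94; years in business 19 > 16; does not conduct auctions → Operating License not required.
Sec. 8-8. seating 110 < 164 → Municipal Authorization required.
Sec. 8-9. hosts events open to the public; floor area 7,500 square feet > 4,700 square feet; provides lodging to guests → Annual License required.
Sec. 8-10. hosts events open to the public; provides lodging to guests → exempt from Standard Authorization.
Sec. 8-11. hosts events open to the public; floor area 7,500 square feet > 5,500 square feet; provides lodging to guests → Commercial Registration not required.
Sec. 8-12. does not conduct auctions → Auctioneer Registration not required.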